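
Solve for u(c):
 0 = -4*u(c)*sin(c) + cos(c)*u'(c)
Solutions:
 u(c) = C1/cos(c)^4


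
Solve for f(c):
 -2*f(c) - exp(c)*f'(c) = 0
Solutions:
 f(c) = C1*exp(2*exp(-c))


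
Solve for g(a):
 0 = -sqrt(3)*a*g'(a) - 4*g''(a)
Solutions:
 g(a) = C1 + C2*erf(sqrt(2)*3^(1/4)*a/4)


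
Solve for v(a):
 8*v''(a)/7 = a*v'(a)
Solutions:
 v(a) = C1 + C2*erfi(sqrt(7)*a/4)


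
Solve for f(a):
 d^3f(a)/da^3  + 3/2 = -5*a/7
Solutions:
 f(a) = C1 + C2*a + C3*a^2 - 5*a^4/168 - a^3/4


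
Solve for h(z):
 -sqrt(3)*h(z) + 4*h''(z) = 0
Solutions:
 h(z) = C1*exp(-3^(1/4)*z/2) + C2*exp(3^(1/4)*z/2)


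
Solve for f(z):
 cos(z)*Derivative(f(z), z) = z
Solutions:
 f(z) = C1 + Integral(z/cos(z), z)


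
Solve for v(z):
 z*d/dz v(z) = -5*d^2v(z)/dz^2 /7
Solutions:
 v(z) = C1 + C2*erf(sqrt(70)*z/10)


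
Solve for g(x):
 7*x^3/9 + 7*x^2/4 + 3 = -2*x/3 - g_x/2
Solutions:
 g(x) = C1 - 7*x^4/18 - 7*x^3/6 - 2*x^2/3 - 6*x


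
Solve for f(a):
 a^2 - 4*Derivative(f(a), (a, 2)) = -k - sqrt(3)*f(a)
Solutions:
 f(a) = C1*exp(-3^(1/4)*a/2) + C2*exp(3^(1/4)*a/2) - sqrt(3)*a^2/3 - sqrt(3)*k/3 - 8/3


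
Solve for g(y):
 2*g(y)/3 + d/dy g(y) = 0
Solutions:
 g(y) = C1*exp(-2*y/3)


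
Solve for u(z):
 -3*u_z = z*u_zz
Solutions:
 u(z) = C1 + C2/z^2


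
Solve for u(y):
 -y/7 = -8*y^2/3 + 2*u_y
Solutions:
 u(y) = C1 + 4*y^3/9 - y^2/28


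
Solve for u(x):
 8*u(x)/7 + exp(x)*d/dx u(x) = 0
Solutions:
 u(x) = C1*exp(8*exp(-x)/7)


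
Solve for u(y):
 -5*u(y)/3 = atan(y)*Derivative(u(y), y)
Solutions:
 u(y) = C1*exp(-5*Integral(1/atan(y), y)/3)


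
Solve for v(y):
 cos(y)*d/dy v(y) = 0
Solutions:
 v(y) = C1


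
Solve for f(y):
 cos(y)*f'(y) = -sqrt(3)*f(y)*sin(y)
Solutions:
 f(y) = C1*cos(y)^(sqrt(3))


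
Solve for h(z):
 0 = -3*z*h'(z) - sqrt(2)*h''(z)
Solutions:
 h(z) = C1 + C2*erf(2^(1/4)*sqrt(3)*z/2)


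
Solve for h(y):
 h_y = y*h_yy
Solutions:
 h(y) = C1 + C2*y^2


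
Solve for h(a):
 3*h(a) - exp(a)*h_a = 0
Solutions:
 h(a) = C1*exp(-3*exp(-a))


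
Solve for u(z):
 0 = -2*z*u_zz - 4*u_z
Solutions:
 u(z) = C1 + C2/z


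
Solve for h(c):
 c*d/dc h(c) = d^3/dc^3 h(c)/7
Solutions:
 h(c) = C1 + Integral(C2*airyai(7^(1/3)*c) + C3*airybi(7^(1/3)*c), c)


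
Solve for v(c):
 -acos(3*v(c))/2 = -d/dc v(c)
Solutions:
 Integral(1/acos(3*_y), (_y, v(c))) = C1 + c/2


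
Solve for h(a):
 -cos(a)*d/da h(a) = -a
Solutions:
 h(a) = C1 + Integral(a/cos(a), a)


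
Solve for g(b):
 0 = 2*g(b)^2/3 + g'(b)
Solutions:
 g(b) = 3/(C1 + 2*b)


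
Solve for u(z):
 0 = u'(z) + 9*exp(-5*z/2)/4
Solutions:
 u(z) = C1 + 9*exp(-5*z/2)/10


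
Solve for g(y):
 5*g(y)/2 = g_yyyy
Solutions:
 g(y) = C1*exp(-2^(3/4)*5^(1/4)*y/2) + C2*exp(2^(3/4)*5^(1/4)*y/2) + C3*sin(2^(3/4)*5^(1/4)*y/2) + C4*cos(2^(3/4)*5^(1/4)*y/2)


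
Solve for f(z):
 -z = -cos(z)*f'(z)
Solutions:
 f(z) = C1 + Integral(z/cos(z), z)


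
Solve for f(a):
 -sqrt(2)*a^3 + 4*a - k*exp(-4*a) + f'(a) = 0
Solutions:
 f(a) = C1 + sqrt(2)*a^4/4 - 2*a^2 - k*exp(-4*a)/4


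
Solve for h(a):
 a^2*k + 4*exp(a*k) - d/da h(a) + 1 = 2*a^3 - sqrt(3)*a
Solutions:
 h(a) = C1 - a^4/2 + a^3*k/3 + sqrt(3)*a^2/2 + a + 4*exp(a*k)/k


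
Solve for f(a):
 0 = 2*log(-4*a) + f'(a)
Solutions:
 f(a) = C1 - 2*a*log(-a) + 2*a*(1 - 2*log(2))


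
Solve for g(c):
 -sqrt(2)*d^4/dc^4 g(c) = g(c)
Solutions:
 g(c) = (C1*sin(2^(3/8)*c/2) + C2*cos(2^(3/8)*c/2))*exp(-2^(3/8)*c/2) + (C3*sin(2^(3/8)*c/2) + C4*cos(2^(3/8)*c/2))*exp(2^(3/8)*c/2)


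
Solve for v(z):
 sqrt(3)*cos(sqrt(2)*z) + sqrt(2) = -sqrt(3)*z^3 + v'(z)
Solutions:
 v(z) = C1 + sqrt(3)*z^4/4 + sqrt(2)*z + sqrt(6)*sin(sqrt(2)*z)/2


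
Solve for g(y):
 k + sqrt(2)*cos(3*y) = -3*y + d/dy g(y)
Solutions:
 g(y) = C1 + k*y + 3*y^2/2 + sqrt(2)*sin(3*y)/3


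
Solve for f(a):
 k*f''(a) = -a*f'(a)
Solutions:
 f(a) = C1 + C2*sqrt(k)*erf(sqrt(2)*a*sqrt(1/k)/2)


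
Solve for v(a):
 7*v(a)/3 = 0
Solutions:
 v(a) = 0


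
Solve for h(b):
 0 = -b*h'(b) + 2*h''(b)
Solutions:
 h(b) = C1 + C2*erfi(b/2)


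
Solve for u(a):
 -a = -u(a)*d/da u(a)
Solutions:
 u(a) = -sqrt(C1 + a^2)
 u(a) = sqrt(C1 + a^2)


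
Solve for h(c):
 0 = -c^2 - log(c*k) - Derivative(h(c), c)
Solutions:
 h(c) = C1 - c^3/3 - c*log(c*k) + c


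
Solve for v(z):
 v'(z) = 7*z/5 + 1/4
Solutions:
 v(z) = C1 + 7*z^2/10 + z/4


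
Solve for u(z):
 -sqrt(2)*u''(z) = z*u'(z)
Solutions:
 u(z) = C1 + C2*erf(2^(1/4)*z/2)


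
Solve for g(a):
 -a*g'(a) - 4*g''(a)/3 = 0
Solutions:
 g(a) = C1 + C2*erf(sqrt(6)*a/4)


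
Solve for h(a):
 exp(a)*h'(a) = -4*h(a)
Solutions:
 h(a) = C1*exp(4*exp(-a))


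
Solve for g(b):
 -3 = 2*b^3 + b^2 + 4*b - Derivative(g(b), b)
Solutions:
 g(b) = C1 + b^4/2 + b^3/3 + 2*b^2 + 3*b


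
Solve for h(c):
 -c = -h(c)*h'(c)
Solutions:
 h(c) = -sqrt(C1 + c^2)
 h(c) = sqrt(C1 + c^2)


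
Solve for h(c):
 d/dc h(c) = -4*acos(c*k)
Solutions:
 h(c) = C1 - 4*Piecewise((c*acos(c*k) - sqrt(-c^2*k^2 + 1)/k, Ne(k, 0)), (pi*c/2, True))


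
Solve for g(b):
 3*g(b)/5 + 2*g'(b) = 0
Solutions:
 g(b) = C1*exp(-3*b/10)


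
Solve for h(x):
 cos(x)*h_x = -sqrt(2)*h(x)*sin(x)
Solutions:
 h(x) = C1*cos(x)^(sqrt(2))


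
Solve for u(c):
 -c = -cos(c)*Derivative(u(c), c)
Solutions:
 u(c) = C1 + Integral(c/cos(c), c)


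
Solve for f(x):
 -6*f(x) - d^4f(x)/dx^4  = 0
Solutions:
 f(x) = (C1*sin(2^(3/4)*3^(1/4)*x/2) + C2*cos(2^(3/4)*3^(1/4)*x/2))*exp(-2^(3/4)*3^(1/4)*x/2) + (C3*sin(2^(3/4)*3^(1/4)*x/2) + C4*cos(2^(3/4)*3^(1/4)*x/2))*exp(2^(3/4)*3^(1/4)*x/2)


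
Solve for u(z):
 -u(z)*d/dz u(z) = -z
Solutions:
 u(z) = -sqrt(C1 + z^2)
 u(z) = sqrt(C1 + z^2)


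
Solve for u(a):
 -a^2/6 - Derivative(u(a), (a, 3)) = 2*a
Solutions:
 u(a) = C1 + C2*a + C3*a^2 - a^5/360 - a^4/12


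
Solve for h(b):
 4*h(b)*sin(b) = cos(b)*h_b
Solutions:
 h(b) = C1/cos(b)^4


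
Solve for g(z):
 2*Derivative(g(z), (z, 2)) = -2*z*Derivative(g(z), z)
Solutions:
 g(z) = C1 + C2*erf(sqrt(2)*z/2)


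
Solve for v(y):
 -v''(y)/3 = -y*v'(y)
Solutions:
 v(y) = C1 + C2*erfi(sqrt(6)*y/2)


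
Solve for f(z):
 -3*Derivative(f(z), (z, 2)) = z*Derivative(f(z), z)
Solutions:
 f(z) = C1 + C2*erf(sqrt(6)*z/6)


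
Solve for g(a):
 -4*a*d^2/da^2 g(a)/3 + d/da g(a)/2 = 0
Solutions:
 g(a) = C1 + C2*a^(11/8)


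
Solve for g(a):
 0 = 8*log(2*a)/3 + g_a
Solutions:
 g(a) = C1 - 8*a*log(a)/3 - 8*a*log(2)/3 + 8*a/3


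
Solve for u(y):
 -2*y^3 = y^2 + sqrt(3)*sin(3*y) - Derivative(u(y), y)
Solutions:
 u(y) = C1 + y^4/2 + y^3/3 - sqrt(3)*cos(3*y)/3


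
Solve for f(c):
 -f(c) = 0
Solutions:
 f(c) = 0


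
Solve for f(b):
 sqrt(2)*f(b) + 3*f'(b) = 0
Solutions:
 f(b) = C1*exp(-sqrt(2)*b/3)


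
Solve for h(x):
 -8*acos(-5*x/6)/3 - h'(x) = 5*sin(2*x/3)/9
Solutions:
 h(x) = C1 - 8*x*acos(-5*x/6)/3 - 8*sqrt(36 - 25*x^2)/15 + 5*cos(2*x/3)/6


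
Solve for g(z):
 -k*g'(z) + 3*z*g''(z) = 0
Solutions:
 g(z) = C1 + z^(re(k)/3 + 1)*(C2*sin(log(z)*Abs(im(k))/3) + C3*cos(log(z)*im(k)/3))


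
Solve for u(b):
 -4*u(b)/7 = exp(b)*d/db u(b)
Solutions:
 u(b) = C1*exp(4*exp(-b)/7)


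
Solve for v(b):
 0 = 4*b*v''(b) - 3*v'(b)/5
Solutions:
 v(b) = C1 + C2*b^(23/20)


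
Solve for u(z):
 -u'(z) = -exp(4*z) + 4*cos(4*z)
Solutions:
 u(z) = C1 + exp(4*z)/4 - sin(4*z)


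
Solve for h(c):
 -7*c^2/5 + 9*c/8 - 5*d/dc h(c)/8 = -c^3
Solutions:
 h(c) = C1 + 2*c^4/5 - 56*c^3/75 + 9*c^2/10


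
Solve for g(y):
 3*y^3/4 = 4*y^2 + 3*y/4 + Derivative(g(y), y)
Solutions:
 g(y) = C1 + 3*y^4/16 - 4*y^3/3 - 3*y^2/8


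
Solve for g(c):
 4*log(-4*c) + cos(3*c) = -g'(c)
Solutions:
 g(c) = C1 - 4*c*log(-c) - 8*c*log(2) + 4*c - sin(3*c)/3


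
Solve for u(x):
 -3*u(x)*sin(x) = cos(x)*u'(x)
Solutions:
 u(x) = C1*cos(x)^3


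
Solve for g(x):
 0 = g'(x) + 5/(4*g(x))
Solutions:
 g(x) = -sqrt(C1 - 10*x)/2
 g(x) = sqrt(C1 - 10*x)/2


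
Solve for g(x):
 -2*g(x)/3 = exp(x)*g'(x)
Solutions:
 g(x) = C1*exp(2*exp(-x)/3)


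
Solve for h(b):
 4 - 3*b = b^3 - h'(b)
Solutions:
 h(b) = C1 + b^4/4 + 3*b^2/2 - 4*b


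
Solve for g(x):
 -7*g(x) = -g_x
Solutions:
 g(x) = C1*exp(7*x)


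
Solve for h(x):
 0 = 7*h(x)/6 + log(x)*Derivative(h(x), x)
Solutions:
 h(x) = C1*exp(-7*li(x)/6)


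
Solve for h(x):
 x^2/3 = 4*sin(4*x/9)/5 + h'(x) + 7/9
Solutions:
 h(x) = C1 + x^3/9 - 7*x/9 + 9*cos(4*x/9)/5


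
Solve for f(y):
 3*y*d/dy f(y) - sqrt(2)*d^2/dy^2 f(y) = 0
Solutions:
 f(y) = C1 + C2*erfi(2^(1/4)*sqrt(3)*y/2)


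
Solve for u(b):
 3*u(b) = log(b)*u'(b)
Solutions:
 u(b) = C1*exp(3*li(b))


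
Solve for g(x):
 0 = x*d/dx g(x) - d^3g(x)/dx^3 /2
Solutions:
 g(x) = C1 + Integral(C2*airyai(2^(1/3)*x) + C3*airybi(2^(1/3)*x), x)


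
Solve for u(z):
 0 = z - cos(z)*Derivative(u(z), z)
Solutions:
 u(z) = C1 + Integral(z/cos(z), z)


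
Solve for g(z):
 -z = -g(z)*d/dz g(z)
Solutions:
 g(z) = -sqrt(C1 + z^2)
 g(z) = sqrt(C1 + z^2)


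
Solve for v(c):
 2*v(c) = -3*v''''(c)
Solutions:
 v(c) = (C1*sin(6^(3/4)*c/6) + C2*cos(6^(3/4)*c/6))*exp(-6^(3/4)*c/6) + (C3*sin(6^(3/4)*c/6) + C4*cos(6^(3/4)*c/6))*exp(6^(3/4)*c/6)


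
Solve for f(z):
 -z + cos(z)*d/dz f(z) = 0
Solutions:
 f(z) = C1 + Integral(z/cos(z), z)


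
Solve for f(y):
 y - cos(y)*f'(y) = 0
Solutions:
 f(y) = C1 + Integral(y/cos(y), y)


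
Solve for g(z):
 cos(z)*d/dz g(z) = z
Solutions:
 g(z) = C1 + Integral(z/cos(z), z)


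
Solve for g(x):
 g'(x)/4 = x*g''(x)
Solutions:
 g(x) = C1 + C2*x^(5/4)


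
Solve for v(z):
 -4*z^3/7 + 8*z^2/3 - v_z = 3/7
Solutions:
 v(z) = C1 - z^4/7 + 8*z^3/9 - 3*z/7


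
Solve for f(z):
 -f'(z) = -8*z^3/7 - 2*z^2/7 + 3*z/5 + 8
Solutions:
 f(z) = C1 + 2*z^4/7 + 2*z^3/21 - 3*z^2/10 - 8*z


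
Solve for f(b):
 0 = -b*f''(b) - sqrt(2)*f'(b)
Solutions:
 f(b) = C1 + C2*b^(1 - sqrt(2))


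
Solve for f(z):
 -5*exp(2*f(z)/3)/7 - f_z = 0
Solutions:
 f(z) = 3*log(-sqrt(-1/(C1 - 5*z))) - 3*log(2) + 3*log(42)/2
 f(z) = 3*log(-1/(C1 - 5*z))/2 - 3*log(2) + 3*log(42)/2


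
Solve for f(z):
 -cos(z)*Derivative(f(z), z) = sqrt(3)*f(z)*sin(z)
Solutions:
 f(z) = C1*cos(z)^(sqrt(3))


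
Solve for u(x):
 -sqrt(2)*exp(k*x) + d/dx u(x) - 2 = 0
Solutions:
 u(x) = C1 + 2*x + sqrt(2)*exp(k*x)/k


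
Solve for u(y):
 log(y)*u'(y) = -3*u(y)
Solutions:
 u(y) = C1*exp(-3*li(y))


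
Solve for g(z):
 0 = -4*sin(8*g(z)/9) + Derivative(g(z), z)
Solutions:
 -4*z + 9*log(cos(8*g(z)/9) - 1)/16 - 9*log(cos(8*g(z)/9) + 1)/16 = C1


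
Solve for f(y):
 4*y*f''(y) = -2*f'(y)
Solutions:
 f(y) = C1 + C2*sqrt(y)


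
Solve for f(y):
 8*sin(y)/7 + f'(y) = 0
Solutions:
 f(y) = C1 + 8*cos(y)/7


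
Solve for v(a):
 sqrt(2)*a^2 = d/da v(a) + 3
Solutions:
 v(a) = C1 + sqrt(2)*a^3/3 - 3*a


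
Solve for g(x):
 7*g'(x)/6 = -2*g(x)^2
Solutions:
 g(x) = 7/(C1 + 12*x)


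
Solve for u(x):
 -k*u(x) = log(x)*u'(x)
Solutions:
 u(x) = C1*exp(-k*li(x))


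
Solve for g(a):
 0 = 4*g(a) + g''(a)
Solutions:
 g(a) = C1*sin(2*a) + C2*cos(2*a)


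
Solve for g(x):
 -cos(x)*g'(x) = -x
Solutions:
 g(x) = C1 + Integral(x/cos(x), x)


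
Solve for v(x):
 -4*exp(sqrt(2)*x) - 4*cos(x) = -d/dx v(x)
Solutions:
 v(x) = C1 + 2*sqrt(2)*exp(sqrt(2)*x) + 4*sin(x)


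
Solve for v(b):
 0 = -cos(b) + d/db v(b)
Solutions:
 v(b) = C1 + sin(b)


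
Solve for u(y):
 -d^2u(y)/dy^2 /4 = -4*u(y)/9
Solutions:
 u(y) = C1*exp(-4*y/3) + C2*exp(4*y/3)


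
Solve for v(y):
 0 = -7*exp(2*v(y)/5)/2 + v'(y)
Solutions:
 v(y) = 5*log(-sqrt(-1/(C1 + 7*y))) + 5*log(5)/2
 v(y) = 5*log(-1/(C1 + 7*y))/2 + 5*log(5)/2


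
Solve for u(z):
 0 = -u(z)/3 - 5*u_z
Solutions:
 u(z) = C1*exp(-z/15)


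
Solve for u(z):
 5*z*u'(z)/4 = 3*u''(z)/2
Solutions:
 u(z) = C1 + C2*erfi(sqrt(15)*z/6)


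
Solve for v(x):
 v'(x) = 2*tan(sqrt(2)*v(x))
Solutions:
 v(x) = sqrt(2)*(pi - asin(C1*exp(2*sqrt(2)*x)))/2
 v(x) = sqrt(2)*asin(C1*exp(2*sqrt(2)*x))/2


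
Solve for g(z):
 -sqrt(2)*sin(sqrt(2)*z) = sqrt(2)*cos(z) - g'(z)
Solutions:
 g(z) = C1 + sqrt(2)*sin(z) - cos(sqrt(2)*z)


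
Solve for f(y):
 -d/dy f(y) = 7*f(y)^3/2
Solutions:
 f(y) = -sqrt(-1/(C1 - 7*y))
 f(y) = sqrt(-1/(C1 - 7*y))


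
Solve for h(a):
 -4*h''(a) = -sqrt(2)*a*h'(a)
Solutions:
 h(a) = C1 + C2*erfi(2^(3/4)*a/4)


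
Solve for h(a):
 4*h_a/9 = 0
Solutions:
 h(a) = C1


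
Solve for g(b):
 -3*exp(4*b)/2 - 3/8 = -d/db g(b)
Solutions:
 g(b) = C1 + 3*b/8 + 3*exp(4*b)/8


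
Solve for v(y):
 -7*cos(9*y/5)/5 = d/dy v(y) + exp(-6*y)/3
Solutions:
 v(y) = C1 - 7*sin(9*y/5)/9 + exp(-6*y)/18


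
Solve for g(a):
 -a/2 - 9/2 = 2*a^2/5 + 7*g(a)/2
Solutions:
 g(a) = -4*a^2/35 - a/7 - 9/7


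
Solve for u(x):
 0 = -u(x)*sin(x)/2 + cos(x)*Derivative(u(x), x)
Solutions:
 u(x) = C1/sqrt(cos(x))


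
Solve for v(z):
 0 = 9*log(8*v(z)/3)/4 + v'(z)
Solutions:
 4*Integral(1/(log(_y) - log(3) + 3*log(2)), (_y, v(z)))/9 = C1 - z


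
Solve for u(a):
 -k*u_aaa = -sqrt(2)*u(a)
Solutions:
 u(a) = C1*exp(2^(1/6)*a*(1/k)^(1/3)) + C2*exp(2^(1/6)*a*(-1 + sqrt(3)*I)*(1/k)^(1/3)/2) + C3*exp(-2^(1/6)*a*(1 + sqrt(3)*I)*(1/k)^(1/3)/2)


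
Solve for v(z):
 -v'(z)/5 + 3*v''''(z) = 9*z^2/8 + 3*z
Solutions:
 v(z) = C1 + C4*exp(15^(2/3)*z/15) - 15*z^3/8 - 15*z^2/2 + (C2*sin(3^(1/6)*5^(2/3)*z/10) + C3*cos(3^(1/6)*5^(2/3)*z/10))*exp(-15^(2/3)*z/30)


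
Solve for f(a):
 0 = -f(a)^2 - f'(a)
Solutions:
 f(a) = 1/(C1 + a)


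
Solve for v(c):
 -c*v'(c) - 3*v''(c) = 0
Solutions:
 v(c) = C1 + C2*erf(sqrt(6)*c/6)


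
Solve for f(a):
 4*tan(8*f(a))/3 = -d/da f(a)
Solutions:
 f(a) = -asin(C1*exp(-32*a/3))/8 + pi/8
 f(a) = asin(C1*exp(-32*a/3))/8


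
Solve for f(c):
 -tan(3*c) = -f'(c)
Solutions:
 f(c) = C1 - log(cos(3*c))/3


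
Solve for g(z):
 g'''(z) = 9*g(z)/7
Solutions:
 g(z) = C3*exp(21^(2/3)*z/7) + (C1*sin(3*3^(1/6)*7^(2/3)*z/14) + C2*cos(3*3^(1/6)*7^(2/3)*z/14))*exp(-21^(2/3)*z/14)


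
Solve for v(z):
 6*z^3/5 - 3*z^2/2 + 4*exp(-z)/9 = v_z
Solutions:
 v(z) = C1 + 3*z^4/10 - z^3/2 - 4*exp(-z)/9


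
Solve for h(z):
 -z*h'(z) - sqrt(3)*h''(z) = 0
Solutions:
 h(z) = C1 + C2*erf(sqrt(2)*3^(3/4)*z/6)


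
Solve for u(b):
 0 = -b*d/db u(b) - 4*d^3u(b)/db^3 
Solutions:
 u(b) = C1 + Integral(C2*airyai(-2^(1/3)*b/2) + C3*airybi(-2^(1/3)*b/2), b)


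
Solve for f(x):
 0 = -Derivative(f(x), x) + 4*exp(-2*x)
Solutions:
 f(x) = C1 - 2*exp(-2*x)


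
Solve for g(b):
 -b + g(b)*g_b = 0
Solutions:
 g(b) = -sqrt(C1 + b^2)
 g(b) = sqrt(C1 + b^2)


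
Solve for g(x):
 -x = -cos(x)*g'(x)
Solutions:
 g(x) = C1 + Integral(x/cos(x), x)


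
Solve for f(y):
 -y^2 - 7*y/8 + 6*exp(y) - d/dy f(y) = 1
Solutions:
 f(y) = C1 - y^3/3 - 7*y^2/16 - y + 6*exp(y)


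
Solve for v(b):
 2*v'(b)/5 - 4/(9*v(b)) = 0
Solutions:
 v(b) = -sqrt(C1 + 20*b)/3
 v(b) = sqrt(C1 + 20*b)/3


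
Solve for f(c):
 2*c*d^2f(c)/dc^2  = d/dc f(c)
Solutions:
 f(c) = C1 + C2*c^(3/2)


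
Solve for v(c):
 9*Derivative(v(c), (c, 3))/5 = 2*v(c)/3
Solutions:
 v(c) = C3*exp(10^(1/3)*c/3) + (C1*sin(10^(1/3)*sqrt(3)*c/6) + C2*cos(10^(1/3)*sqrt(3)*c/6))*exp(-10^(1/3)*c/6)


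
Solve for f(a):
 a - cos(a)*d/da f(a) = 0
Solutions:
 f(a) = C1 + Integral(a/cos(a), a)


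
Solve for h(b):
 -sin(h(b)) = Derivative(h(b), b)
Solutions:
 h(b) = -acos((-C1 - exp(2*b))/(C1 - exp(2*b))) + 2*pi
 h(b) = acos((-C1 - exp(2*b))/(C1 - exp(2*b)))


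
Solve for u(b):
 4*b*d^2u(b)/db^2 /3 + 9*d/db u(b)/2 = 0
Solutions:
 u(b) = C1 + C2/b^(19/8)


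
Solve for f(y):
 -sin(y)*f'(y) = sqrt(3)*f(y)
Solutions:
 f(y) = C1*(cos(y) + 1)^(sqrt(3)/2)/(cos(y) - 1)^(sqrt(3)/2)


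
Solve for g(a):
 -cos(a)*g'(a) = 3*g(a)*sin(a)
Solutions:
 g(a) = C1*cos(a)^3


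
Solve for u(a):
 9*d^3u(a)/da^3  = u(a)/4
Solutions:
 u(a) = C3*exp(6^(1/3)*a/6) + (C1*sin(2^(1/3)*3^(5/6)*a/12) + C2*cos(2^(1/3)*3^(5/6)*a/12))*exp(-6^(1/3)*a/12)


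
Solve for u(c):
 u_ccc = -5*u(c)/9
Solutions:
 u(c) = C3*exp(-15^(1/3)*c/3) + (C1*sin(3^(5/6)*5^(1/3)*c/6) + C2*cos(3^(5/6)*5^(1/3)*c/6))*exp(15^(1/3)*c/6)


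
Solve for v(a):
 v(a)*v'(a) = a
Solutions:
 v(a) = -sqrt(C1 + a^2)
 v(a) = sqrt(C1 + a^2)


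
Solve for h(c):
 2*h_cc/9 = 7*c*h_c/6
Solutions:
 h(c) = C1 + C2*erfi(sqrt(42)*c/4)


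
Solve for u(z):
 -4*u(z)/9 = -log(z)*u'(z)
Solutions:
 u(z) = C1*exp(4*li(z)/9)


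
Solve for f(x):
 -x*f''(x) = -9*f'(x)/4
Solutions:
 f(x) = C1 + C2*x^(13/4)


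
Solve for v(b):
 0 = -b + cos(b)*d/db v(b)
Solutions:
 v(b) = C1 + Integral(b/cos(b), b)


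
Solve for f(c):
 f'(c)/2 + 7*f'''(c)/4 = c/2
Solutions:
 f(c) = C1 + C2*sin(sqrt(14)*c/7) + C3*cos(sqrt(14)*c/7) + c^2/2


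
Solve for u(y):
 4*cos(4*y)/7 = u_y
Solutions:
 u(y) = C1 + sin(4*y)/7


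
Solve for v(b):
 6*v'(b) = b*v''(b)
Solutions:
 v(b) = C1 + C2*b^7


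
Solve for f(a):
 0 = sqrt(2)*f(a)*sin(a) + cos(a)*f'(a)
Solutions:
 f(a) = C1*cos(a)^(sqrt(2))


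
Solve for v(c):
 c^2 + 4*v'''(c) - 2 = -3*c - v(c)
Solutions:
 v(c) = C3*exp(-2^(1/3)*c/2) - c^2 - 3*c + (C1*sin(2^(1/3)*sqrt(3)*c/4) + C2*cos(2^(1/3)*sqrt(3)*c/4))*exp(2^(1/3)*c/4) + 2


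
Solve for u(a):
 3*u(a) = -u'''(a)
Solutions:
 u(a) = C3*exp(-3^(1/3)*a) + (C1*sin(3^(5/6)*a/2) + C2*cos(3^(5/6)*a/2))*exp(3^(1/3)*a/2)


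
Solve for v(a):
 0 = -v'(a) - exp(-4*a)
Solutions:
 v(a) = C1 + exp(-4*a)/4


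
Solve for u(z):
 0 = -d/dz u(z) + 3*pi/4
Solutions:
 u(z) = C1 + 3*pi*z/4


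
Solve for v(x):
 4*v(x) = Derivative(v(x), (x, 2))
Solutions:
 v(x) = C1*exp(-2*x) + C2*exp(2*x)


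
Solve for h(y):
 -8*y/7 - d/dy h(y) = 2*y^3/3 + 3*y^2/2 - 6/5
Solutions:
 h(y) = C1 - y^4/6 - y^3/2 - 4*y^2/7 + 6*y/5


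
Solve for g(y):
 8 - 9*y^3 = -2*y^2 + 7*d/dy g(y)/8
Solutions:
 g(y) = C1 - 18*y^4/7 + 16*y^3/21 + 64*y/7


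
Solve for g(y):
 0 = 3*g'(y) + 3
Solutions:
 g(y) = C1 - y


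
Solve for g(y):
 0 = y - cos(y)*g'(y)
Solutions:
 g(y) = C1 + Integral(y/cos(y), y)


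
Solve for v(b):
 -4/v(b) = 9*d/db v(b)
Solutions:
 v(b) = -sqrt(C1 - 8*b)/3
 v(b) = sqrt(C1 - 8*b)/3


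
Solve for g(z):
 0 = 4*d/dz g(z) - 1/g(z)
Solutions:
 g(z) = -sqrt(C1 + 2*z)/2
 g(z) = sqrt(C1 + 2*z)/2


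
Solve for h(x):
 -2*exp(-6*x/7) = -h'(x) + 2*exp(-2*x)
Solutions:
 h(x) = C1 - exp(-2*x) - 7*exp(-6*x/7)/3


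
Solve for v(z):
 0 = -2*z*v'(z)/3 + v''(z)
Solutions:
 v(z) = C1 + C2*erfi(sqrt(3)*z/3)


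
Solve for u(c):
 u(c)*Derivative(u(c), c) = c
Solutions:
 u(c) = -sqrt(C1 + c^2)
 u(c) = sqrt(C1 + c^2)


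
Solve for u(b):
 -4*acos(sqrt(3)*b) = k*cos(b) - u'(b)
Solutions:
 u(b) = C1 + 4*b*acos(sqrt(3)*b) + k*sin(b) - 4*sqrt(3)*sqrt(1 - 3*b^2)/3


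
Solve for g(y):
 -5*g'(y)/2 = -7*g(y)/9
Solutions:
 g(y) = C1*exp(14*y/45)


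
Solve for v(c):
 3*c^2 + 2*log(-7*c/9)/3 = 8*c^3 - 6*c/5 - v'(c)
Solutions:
 v(c) = C1 + 2*c^4 - c^3 - 3*c^2/5 - 2*c*log(-c)/3 + c*(-log(7) + 2/3 + log(21)/3 + log(3))


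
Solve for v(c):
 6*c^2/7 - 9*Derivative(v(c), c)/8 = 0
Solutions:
 v(c) = C1 + 16*c^3/63


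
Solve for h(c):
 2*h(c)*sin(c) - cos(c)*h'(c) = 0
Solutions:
 h(c) = C1/cos(c)^2


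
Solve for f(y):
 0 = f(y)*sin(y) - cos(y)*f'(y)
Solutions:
 f(y) = C1/cos(y)


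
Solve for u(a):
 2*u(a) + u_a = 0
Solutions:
 u(a) = C1*exp(-2*a)


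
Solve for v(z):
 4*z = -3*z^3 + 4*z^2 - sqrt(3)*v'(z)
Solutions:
 v(z) = C1 - sqrt(3)*z^4/4 + 4*sqrt(3)*z^3/9 - 2*sqrt(3)*z^2/3


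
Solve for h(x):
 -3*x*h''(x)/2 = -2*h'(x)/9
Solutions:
 h(x) = C1 + C2*x^(31/27)


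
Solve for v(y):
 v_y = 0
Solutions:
 v(y) = C1


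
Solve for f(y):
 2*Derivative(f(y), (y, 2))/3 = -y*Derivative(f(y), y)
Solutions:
 f(y) = C1 + C2*erf(sqrt(3)*y/2)


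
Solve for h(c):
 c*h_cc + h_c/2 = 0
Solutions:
 h(c) = C1 + C2*sqrt(c)


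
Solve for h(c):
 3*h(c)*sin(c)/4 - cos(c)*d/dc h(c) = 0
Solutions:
 h(c) = C1/cos(c)^(3/4)


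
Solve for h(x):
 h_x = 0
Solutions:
 h(x) = C1


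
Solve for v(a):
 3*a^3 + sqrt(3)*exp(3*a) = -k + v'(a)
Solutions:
 v(a) = C1 + 3*a^4/4 + a*k + sqrt(3)*exp(3*a)/3


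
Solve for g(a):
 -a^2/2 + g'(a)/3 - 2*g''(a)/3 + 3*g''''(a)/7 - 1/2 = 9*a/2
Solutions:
 g(a) = C1 + C2*exp(a*(4*18^(1/3)*7^(2/3)/(sqrt(57) + 27)^(1/3) + 84^(1/3)*(sqrt(57) + 27)^(1/3))/36)*sin(3^(1/6)*a*(-28^(1/3)*3^(2/3)*(sqrt(57) + 27)^(1/3) + 12*2^(1/3)*7^(2/3)/(sqrt(57) + 27)^(1/3))/36) + C3*exp(a*(4*18^(1/3)*7^(2/3)/(sqrt(57) + 27)^(1/3) + 84^(1/3)*(sqrt(57) + 27)^(1/3))/36)*cos(3^(1/6)*a*(-28^(1/3)*3^(2/3)*(sqrt(57) + 27)^(1/3) + 12*2^(1/3)*7^(2/3)/(sqrt(57) + 27)^(1/3))/36) + C4*exp(-a*(4*18^(1/3)*7^(2/3)/(sqrt(57) + 27)^(1/3) + 84^(1/3)*(sqrt(57) + 27)^(1/3))/18) + a^3/2 + 39*a^2/4 + 81*a/2


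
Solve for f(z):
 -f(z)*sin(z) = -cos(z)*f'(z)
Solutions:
 f(z) = C1/cos(z)


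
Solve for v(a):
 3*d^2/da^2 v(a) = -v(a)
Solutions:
 v(a) = C1*sin(sqrt(3)*a/3) + C2*cos(sqrt(3)*a/3)


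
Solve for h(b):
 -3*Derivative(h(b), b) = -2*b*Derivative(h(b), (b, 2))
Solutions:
 h(b) = C1 + C2*b^(5/2)


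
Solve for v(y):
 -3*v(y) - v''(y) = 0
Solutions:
 v(y) = C1*sin(sqrt(3)*y) + C2*cos(sqrt(3)*y)


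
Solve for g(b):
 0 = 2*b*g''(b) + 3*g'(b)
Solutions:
 g(b) = C1 + C2/sqrt(b)


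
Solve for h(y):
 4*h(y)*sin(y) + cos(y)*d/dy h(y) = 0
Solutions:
 h(y) = C1*cos(y)^4


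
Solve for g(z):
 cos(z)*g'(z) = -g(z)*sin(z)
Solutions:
 g(z) = C1*cos(z)


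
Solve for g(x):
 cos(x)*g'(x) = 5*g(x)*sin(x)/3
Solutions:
 g(x) = C1/cos(x)^(5/3)


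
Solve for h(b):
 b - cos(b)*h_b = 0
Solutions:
 h(b) = C1 + Integral(b/cos(b), b)


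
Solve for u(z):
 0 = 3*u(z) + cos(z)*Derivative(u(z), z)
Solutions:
 u(z) = C1*(sin(z) - 1)^(3/2)/(sin(z) + 1)^(3/2)


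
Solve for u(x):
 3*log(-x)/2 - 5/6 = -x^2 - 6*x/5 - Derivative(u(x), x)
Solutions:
 u(x) = C1 - x^3/3 - 3*x^2/5 - 3*x*log(-x)/2 + 7*x/3


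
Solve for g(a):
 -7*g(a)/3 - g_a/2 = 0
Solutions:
 g(a) = C1*exp(-14*a/3)


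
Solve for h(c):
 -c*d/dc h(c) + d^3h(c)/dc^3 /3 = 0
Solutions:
 h(c) = C1 + Integral(C2*airyai(3^(1/3)*c) + C3*airybi(3^(1/3)*c), c)


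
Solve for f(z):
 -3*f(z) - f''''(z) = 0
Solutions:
 f(z) = (C1*sin(sqrt(2)*3^(1/4)*z/2) + C2*cos(sqrt(2)*3^(1/4)*z/2))*exp(-sqrt(2)*3^(1/4)*z/2) + (C3*sin(sqrt(2)*3^(1/4)*z/2) + C4*cos(sqrt(2)*3^(1/4)*z/2))*exp(sqrt(2)*3^(1/4)*z/2)


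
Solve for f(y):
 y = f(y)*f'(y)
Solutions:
 f(y) = -sqrt(C1 + y^2)
 f(y) = sqrt(C1 + y^2)


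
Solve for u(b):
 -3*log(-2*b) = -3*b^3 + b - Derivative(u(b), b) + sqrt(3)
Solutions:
 u(b) = C1 - 3*b^4/4 + b^2/2 + 3*b*log(-b) + b*(-3 + sqrt(3) + 3*log(2))


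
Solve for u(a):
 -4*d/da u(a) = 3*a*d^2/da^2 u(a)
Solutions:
 u(a) = C1 + C2/a^(1/3)


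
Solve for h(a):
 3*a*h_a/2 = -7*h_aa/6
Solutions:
 h(a) = C1 + C2*erf(3*sqrt(14)*a/14)


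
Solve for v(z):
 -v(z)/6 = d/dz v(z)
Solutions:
 v(z) = C1*exp(-z/6)


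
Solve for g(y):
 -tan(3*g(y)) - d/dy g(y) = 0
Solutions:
 g(y) = -asin(C1*exp(-3*y))/3 + pi/3
 g(y) = asin(C1*exp(-3*y))/3


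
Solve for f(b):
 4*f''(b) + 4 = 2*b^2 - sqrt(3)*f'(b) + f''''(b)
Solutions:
 f(b) = C1 + C2*exp(-sqrt(3)*b) + C3*exp(b*(sqrt(3) + sqrt(7))/2) + C4*exp(b*(-sqrt(7) + sqrt(3))/2) + 2*sqrt(3)*b^3/9 - 8*b^2/3 + 52*sqrt(3)*b/9


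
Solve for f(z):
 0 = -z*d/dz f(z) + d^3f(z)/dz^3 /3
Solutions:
 f(z) = C1 + Integral(C2*airyai(3^(1/3)*z) + C3*airybi(3^(1/3)*z), z)


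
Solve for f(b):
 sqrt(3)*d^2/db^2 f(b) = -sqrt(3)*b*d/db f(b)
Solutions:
 f(b) = C1 + C2*erf(sqrt(2)*b/2)


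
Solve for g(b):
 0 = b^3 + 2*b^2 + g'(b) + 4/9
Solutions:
 g(b) = C1 - b^4/4 - 2*b^3/3 - 4*b/9


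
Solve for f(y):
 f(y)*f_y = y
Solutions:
 f(y) = -sqrt(C1 + y^2)
 f(y) = sqrt(C1 + y^2)


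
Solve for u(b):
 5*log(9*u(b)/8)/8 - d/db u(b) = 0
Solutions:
 8*Integral(1/(-log(_y) - 2*log(3) + 3*log(2)), (_y, u(b)))/5 = C1 - b


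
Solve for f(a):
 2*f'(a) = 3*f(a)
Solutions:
 f(a) = C1*exp(3*a/2)


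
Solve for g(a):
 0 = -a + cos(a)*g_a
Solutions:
 g(a) = C1 + Integral(a/cos(a), a)


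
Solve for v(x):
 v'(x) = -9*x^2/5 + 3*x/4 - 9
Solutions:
 v(x) = C1 - 3*x^3/5 + 3*x^2/8 - 9*x


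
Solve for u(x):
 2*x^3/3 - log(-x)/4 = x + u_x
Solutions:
 u(x) = C1 + x^4/6 - x^2/2 - x*log(-x)/4 + x/4


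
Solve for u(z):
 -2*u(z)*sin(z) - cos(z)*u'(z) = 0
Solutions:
 u(z) = C1*cos(z)^2


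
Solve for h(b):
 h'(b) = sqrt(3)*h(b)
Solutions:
 h(b) = C1*exp(sqrt(3)*b)


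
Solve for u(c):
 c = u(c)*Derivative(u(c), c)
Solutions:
 u(c) = -sqrt(C1 + c^2)
 u(c) = sqrt(C1 + c^2)


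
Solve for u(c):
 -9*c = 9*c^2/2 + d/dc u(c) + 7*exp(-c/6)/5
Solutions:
 u(c) = C1 - 3*c^3/2 - 9*c^2/2 + 42*exp(-c/6)/5


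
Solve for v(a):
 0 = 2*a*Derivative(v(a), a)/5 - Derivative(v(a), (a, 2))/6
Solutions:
 v(a) = C1 + C2*erfi(sqrt(30)*a/5)


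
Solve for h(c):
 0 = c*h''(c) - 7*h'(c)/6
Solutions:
 h(c) = C1 + C2*c^(13/6)


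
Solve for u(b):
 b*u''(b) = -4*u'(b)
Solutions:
 u(b) = C1 + C2/b^3


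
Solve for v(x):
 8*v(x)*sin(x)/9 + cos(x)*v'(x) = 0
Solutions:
 v(x) = C1*cos(x)^(8/9)


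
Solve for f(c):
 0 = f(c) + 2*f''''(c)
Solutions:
 f(c) = (C1*sin(2^(1/4)*c/2) + C2*cos(2^(1/4)*c/2))*exp(-2^(1/4)*c/2) + (C3*sin(2^(1/4)*c/2) + C4*cos(2^(1/4)*c/2))*exp(2^(1/4)*c/2)


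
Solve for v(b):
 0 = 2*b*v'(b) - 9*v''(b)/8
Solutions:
 v(b) = C1 + C2*erfi(2*sqrt(2)*b/3)


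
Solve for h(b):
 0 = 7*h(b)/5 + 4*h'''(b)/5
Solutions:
 h(b) = C3*exp(-14^(1/3)*b/2) + (C1*sin(14^(1/3)*sqrt(3)*b/4) + C2*cos(14^(1/3)*sqrt(3)*b/4))*exp(14^(1/3)*b/4)


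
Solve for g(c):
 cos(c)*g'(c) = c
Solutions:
 g(c) = C1 + Integral(c/cos(c), c)


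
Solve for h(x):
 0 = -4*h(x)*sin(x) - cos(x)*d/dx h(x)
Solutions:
 h(x) = C1*cos(x)^4


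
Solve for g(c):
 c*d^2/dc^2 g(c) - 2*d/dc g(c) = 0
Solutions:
 g(c) = C1 + C2*c^3


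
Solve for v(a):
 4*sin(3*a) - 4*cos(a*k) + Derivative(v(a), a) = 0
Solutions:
 v(a) = C1 + 4*cos(3*a)/3 + 4*sin(a*k)/k


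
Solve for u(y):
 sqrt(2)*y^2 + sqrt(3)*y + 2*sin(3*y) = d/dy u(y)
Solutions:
 u(y) = C1 + sqrt(2)*y^3/3 + sqrt(3)*y^2/2 - 2*cos(3*y)/3


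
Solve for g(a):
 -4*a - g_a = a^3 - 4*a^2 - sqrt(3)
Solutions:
 g(a) = C1 - a^4/4 + 4*a^3/3 - 2*a^2 + sqrt(3)*a


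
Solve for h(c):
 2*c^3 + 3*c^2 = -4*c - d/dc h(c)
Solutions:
 h(c) = C1 - c^4/2 - c^3 - 2*c^2


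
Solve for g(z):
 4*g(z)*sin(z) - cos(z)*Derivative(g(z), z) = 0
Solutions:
 g(z) = C1/cos(z)^4


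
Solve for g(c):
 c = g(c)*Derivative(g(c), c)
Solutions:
 g(c) = -sqrt(C1 + c^2)
 g(c) = sqrt(C1 + c^2)


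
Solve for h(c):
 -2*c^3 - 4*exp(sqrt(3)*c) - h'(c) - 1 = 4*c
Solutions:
 h(c) = C1 - c^4/2 - 2*c^2 - c - 4*sqrt(3)*exp(sqrt(3)*c)/3


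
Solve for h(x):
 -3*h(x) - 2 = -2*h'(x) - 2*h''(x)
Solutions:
 h(x) = C1*exp(x*(-1 + sqrt(7))/2) + C2*exp(-x*(1 + sqrt(7))/2) - 2/3


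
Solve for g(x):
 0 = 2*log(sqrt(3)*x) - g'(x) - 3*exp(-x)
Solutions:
 g(x) = C1 + 2*x*log(x) + x*(-2 + log(3)) + 3*exp(-x)


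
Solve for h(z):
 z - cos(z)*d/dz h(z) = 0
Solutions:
 h(z) = C1 + Integral(z/cos(z), z)


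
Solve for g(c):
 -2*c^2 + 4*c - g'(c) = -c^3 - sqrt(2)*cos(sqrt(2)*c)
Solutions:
 g(c) = C1 + c^4/4 - 2*c^3/3 + 2*c^2 + sin(sqrt(2)*c)


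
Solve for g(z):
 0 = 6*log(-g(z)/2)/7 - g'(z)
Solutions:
 -7*Integral(1/(log(-_y) - log(2)), (_y, g(z)))/6 = C1 - z


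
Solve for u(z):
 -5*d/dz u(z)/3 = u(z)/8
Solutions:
 u(z) = C1*exp(-3*z/40)


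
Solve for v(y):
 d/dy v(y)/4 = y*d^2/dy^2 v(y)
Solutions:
 v(y) = C1 + C2*y^(5/4)


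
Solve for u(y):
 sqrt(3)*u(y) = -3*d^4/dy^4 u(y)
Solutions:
 u(y) = (C1*sin(sqrt(2)*3^(7/8)*y/6) + C2*cos(sqrt(2)*3^(7/8)*y/6))*exp(-sqrt(2)*3^(7/8)*y/6) + (C3*sin(sqrt(2)*3^(7/8)*y/6) + C4*cos(sqrt(2)*3^(7/8)*y/6))*exp(sqrt(2)*3^(7/8)*y/6)


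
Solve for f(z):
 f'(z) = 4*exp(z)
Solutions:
 f(z) = C1 + 4*exp(z)


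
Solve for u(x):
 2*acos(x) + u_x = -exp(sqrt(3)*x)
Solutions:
 u(x) = C1 - 2*x*acos(x) + 2*sqrt(1 - x^2) - sqrt(3)*exp(sqrt(3)*x)/3


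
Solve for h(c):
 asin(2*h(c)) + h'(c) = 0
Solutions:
 Integral(1/asin(2*_y), (_y, h(c))) = C1 - c


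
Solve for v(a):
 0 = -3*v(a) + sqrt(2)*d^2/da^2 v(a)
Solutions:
 v(a) = C1*exp(-2^(3/4)*sqrt(3)*a/2) + C2*exp(2^(3/4)*sqrt(3)*a/2)


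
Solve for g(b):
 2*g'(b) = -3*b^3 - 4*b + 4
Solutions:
 g(b) = C1 - 3*b^4/8 - b^2 + 2*b


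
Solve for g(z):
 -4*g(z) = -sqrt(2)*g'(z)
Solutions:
 g(z) = C1*exp(2*sqrt(2)*z)


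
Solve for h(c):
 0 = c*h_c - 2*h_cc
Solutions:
 h(c) = C1 + C2*erfi(c/2)


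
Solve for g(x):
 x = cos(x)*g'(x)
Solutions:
 g(x) = C1 + Integral(x/cos(x), x)


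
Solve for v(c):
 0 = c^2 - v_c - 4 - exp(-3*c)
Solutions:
 v(c) = C1 + c^3/3 - 4*c + exp(-3*c)/3


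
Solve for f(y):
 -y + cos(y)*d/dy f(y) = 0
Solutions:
 f(y) = C1 + Integral(y/cos(y), y)


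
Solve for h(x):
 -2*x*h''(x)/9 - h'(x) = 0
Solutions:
 h(x) = C1 + C2/x^(7/2)


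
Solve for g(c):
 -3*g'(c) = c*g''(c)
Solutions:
 g(c) = C1 + C2/c^2


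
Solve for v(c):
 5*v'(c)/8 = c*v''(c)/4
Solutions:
 v(c) = C1 + C2*c^(7/2)


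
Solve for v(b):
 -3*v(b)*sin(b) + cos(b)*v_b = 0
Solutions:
 v(b) = C1/cos(b)^3


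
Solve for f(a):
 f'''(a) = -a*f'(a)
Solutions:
 f(a) = C1 + Integral(C2*airyai(-a) + C3*airybi(-a), a)


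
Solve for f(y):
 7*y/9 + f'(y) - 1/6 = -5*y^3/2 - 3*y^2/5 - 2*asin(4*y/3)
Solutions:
 f(y) = C1 - 5*y^4/8 - y^3/5 - 7*y^2/18 - 2*y*asin(4*y/3) + y/6 - sqrt(9 - 16*y^2)/2


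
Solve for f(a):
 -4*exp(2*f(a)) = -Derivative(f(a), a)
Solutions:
 f(a) = log(-sqrt(-1/(C1 + 4*a))) - log(2)/2
 f(a) = log(-1/(C1 + 4*a))/2 - log(2)/2


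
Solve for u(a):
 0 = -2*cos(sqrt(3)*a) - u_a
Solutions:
 u(a) = C1 - 2*sqrt(3)*sin(sqrt(3)*a)/3


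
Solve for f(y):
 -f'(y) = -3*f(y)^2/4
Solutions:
 f(y) = -4/(C1 + 3*y)


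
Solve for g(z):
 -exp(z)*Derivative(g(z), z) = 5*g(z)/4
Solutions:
 g(z) = C1*exp(5*exp(-z)/4)


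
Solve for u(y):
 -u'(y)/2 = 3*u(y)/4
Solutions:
 u(y) = C1*exp(-3*y/2)


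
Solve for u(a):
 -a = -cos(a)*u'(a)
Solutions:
 u(a) = C1 + Integral(a/cos(a), a)


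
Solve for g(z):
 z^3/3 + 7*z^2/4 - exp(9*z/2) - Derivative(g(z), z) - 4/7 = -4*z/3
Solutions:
 g(z) = C1 + z^4/12 + 7*z^3/12 + 2*z^2/3 - 4*z/7 - 2*exp(9*z/2)/9


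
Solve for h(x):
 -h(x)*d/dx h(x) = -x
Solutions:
 h(x) = -sqrt(C1 + x^2)
 h(x) = sqrt(C1 + x^2)


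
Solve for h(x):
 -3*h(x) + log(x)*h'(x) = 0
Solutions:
 h(x) = C1*exp(3*li(x))


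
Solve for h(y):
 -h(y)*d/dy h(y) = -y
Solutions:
 h(y) = -sqrt(C1 + y^2)
 h(y) = sqrt(C1 + y^2)


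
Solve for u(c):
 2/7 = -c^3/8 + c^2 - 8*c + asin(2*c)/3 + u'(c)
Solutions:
 u(c) = C1 + c^4/32 - c^3/3 + 4*c^2 - c*asin(2*c)/3 + 2*c/7 - sqrt(1 - 4*c^2)/6


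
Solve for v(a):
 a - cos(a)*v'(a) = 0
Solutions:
 v(a) = C1 + Integral(a/cos(a), a)


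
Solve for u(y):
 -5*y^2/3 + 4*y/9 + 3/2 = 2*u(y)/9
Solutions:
 u(y) = -15*y^2/2 + 2*y + 27/4


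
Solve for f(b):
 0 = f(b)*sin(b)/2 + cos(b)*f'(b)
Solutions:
 f(b) = C1*sqrt(cos(b))


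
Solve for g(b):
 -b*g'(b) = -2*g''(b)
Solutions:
 g(b) = C1 + C2*erfi(b/2)


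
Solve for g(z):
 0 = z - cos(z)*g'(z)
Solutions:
 g(z) = C1 + Integral(z/cos(z), z)


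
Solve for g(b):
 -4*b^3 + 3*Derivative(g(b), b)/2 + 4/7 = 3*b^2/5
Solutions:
 g(b) = C1 + 2*b^4/3 + 2*b^3/15 - 8*b/21


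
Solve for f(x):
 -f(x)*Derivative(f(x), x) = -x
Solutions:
 f(x) = -sqrt(C1 + x^2)
 f(x) = sqrt(C1 + x^2)


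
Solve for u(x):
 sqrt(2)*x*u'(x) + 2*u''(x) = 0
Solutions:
 u(x) = C1 + C2*erf(2^(1/4)*x/2)


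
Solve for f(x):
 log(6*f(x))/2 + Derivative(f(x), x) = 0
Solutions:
 2*Integral(1/(log(_y) + log(6)), (_y, f(x))) = C1 - x


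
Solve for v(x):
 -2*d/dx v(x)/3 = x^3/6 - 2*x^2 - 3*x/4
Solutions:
 v(x) = C1 - x^4/16 + x^3 + 9*x^2/16


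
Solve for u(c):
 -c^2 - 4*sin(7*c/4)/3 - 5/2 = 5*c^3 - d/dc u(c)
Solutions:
 u(c) = C1 + 5*c^4/4 + c^3/3 + 5*c/2 - 16*cos(7*c/4)/21


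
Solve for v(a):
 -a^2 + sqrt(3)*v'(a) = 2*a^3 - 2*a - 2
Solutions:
 v(a) = C1 + sqrt(3)*a^4/6 + sqrt(3)*a^3/9 - sqrt(3)*a^2/3 - 2*sqrt(3)*a/3


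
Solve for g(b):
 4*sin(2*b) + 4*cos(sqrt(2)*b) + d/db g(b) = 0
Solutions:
 g(b) = C1 - 2*sqrt(2)*sin(sqrt(2)*b) + 2*cos(2*b)


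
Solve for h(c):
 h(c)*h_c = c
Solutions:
 h(c) = -sqrt(C1 + c^2)
 h(c) = sqrt(C1 + c^2)


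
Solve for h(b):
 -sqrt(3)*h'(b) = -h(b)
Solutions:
 h(b) = C1*exp(sqrt(3)*b/3)


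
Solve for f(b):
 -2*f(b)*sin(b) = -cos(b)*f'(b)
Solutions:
 f(b) = C1/cos(b)^2


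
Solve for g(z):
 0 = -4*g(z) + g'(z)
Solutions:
 g(z) = C1*exp(4*z)


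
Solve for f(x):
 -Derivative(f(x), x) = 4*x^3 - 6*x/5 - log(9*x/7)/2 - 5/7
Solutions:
 f(x) = C1 - x^4 + 3*x^2/5 + x*log(x)/2 - x*log(7)/2 + 3*x/14 + x*log(3)


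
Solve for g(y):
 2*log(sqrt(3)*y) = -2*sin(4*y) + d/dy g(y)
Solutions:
 g(y) = C1 + 2*y*log(y) - 2*y + y*log(3) - cos(4*y)/2


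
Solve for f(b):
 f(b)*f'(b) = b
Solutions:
 f(b) = -sqrt(C1 + b^2)
 f(b) = sqrt(C1 + b^2)


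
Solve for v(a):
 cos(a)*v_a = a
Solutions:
 v(a) = C1 + Integral(a/cos(a), a)


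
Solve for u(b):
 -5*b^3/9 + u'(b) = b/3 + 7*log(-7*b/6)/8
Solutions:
 u(b) = C1 + 5*b^4/36 + b^2/6 + 7*b*log(-b)/8 + 7*b*(-log(6) - 1 + log(7))/8


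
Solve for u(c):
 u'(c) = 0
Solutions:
 u(c) = C1


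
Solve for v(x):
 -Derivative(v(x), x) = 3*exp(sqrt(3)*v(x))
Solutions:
 v(x) = sqrt(3)*(2*log(1/(C1 + 3*x)) - log(3))/6


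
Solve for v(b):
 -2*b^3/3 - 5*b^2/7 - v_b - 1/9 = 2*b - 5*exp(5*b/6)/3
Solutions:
 v(b) = C1 - b^4/6 - 5*b^3/21 - b^2 - b/9 + 2*exp(5*b/6)


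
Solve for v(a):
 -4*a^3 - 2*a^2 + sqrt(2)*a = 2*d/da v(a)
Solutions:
 v(a) = C1 - a^4/2 - a^3/3 + sqrt(2)*a^2/4


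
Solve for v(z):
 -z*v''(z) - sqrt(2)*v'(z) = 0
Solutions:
 v(z) = C1 + C2*z^(1 - sqrt(2))


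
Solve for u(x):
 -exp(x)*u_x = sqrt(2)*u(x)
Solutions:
 u(x) = C1*exp(sqrt(2)*exp(-x))


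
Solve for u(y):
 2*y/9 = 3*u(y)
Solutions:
 u(y) = 2*y/27


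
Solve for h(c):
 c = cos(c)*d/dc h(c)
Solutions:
 h(c) = C1 + Integral(c/cos(c), c)


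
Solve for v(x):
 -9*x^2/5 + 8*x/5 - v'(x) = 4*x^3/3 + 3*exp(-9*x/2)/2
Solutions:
 v(x) = C1 - x^4/3 - 3*x^3/5 + 4*x^2/5 + exp(-9*x/2)/3


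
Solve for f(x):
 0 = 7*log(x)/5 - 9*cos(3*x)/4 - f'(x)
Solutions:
 f(x) = C1 + 7*x*log(x)/5 - 7*x/5 - 3*sin(3*x)/4


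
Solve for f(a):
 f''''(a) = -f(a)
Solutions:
 f(a) = (C1*sin(sqrt(2)*a/2) + C2*cos(sqrt(2)*a/2))*exp(-sqrt(2)*a/2) + (C3*sin(sqrt(2)*a/2) + C4*cos(sqrt(2)*a/2))*exp(sqrt(2)*a/2)


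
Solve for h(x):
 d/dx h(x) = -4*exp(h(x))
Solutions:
 h(x) = log(1/(C1 + 4*x))


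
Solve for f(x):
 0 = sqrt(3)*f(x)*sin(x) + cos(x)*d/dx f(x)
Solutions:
 f(x) = C1*cos(x)^(sqrt(3))


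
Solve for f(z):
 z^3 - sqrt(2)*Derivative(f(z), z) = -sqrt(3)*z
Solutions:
 f(z) = C1 + sqrt(2)*z^4/8 + sqrt(6)*z^2/4


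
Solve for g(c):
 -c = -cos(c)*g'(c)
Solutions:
 g(c) = C1 + Integral(c/cos(c), c)


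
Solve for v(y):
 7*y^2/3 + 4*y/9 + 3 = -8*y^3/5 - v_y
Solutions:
 v(y) = C1 - 2*y^4/5 - 7*y^3/9 - 2*y^2/9 - 3*y


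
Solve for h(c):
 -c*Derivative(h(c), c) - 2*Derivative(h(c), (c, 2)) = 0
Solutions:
 h(c) = C1 + C2*erf(c/2)


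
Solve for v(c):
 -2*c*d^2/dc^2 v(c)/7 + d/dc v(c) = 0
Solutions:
 v(c) = C1 + C2*c^(9/2)


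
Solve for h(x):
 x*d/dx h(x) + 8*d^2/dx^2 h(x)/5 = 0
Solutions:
 h(x) = C1 + C2*erf(sqrt(5)*x/4)


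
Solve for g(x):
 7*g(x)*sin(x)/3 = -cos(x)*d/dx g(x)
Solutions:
 g(x) = C1*cos(x)^(7/3)


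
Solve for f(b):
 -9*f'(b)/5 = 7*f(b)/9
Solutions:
 f(b) = C1*exp(-35*b/81)


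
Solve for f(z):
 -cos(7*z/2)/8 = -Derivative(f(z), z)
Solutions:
 f(z) = C1 + sin(7*z/2)/28


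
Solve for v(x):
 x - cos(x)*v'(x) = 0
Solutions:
 v(x) = C1 + Integral(x/cos(x), x)


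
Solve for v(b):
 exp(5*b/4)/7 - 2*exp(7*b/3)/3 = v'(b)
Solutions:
 v(b) = C1 + 4*exp(5*b/4)/35 - 2*exp(7*b/3)/7


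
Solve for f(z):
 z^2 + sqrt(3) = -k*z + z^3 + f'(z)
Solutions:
 f(z) = C1 + k*z^2/2 - z^4/4 + z^3/3 + sqrt(3)*z


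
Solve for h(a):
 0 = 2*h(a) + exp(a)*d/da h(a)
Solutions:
 h(a) = C1*exp(2*exp(-a))


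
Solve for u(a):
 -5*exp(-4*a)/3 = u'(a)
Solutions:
 u(a) = C1 + 5*exp(-4*a)/12


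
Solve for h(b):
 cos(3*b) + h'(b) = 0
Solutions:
 h(b) = C1 - sin(3*b)/3


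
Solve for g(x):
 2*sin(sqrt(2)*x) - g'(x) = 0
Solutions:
 g(x) = C1 - sqrt(2)*cos(sqrt(2)*x)


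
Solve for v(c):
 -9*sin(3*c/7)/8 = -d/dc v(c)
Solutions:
 v(c) = C1 - 21*cos(3*c/7)/8


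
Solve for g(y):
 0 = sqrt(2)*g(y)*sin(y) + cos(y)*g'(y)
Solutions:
 g(y) = C1*cos(y)^(sqrt(2))


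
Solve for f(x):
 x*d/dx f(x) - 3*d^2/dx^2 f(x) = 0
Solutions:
 f(x) = C1 + C2*erfi(sqrt(6)*x/6)


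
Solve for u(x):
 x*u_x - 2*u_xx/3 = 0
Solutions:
 u(x) = C1 + C2*erfi(sqrt(3)*x/2)


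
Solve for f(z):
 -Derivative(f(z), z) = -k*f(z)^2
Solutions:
 f(z) = -1/(C1 + k*z)


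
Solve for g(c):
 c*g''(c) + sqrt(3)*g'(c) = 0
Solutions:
 g(c) = C1 + C2*c^(1 - sqrt(3))


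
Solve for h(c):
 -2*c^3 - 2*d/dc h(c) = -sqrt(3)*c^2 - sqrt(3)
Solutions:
 h(c) = C1 - c^4/4 + sqrt(3)*c^3/6 + sqrt(3)*c/2


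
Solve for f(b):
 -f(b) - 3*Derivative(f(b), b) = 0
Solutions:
 f(b) = C1*exp(-b/3)


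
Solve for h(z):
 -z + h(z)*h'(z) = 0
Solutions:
 h(z) = -sqrt(C1 + z^2)
 h(z) = sqrt(C1 + z^2)


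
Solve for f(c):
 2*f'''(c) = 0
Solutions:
 f(c) = C1 + C2*c + C3*c^2


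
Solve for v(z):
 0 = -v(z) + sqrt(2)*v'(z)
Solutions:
 v(z) = C1*exp(sqrt(2)*z/2)


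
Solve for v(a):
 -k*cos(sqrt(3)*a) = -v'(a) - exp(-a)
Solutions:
 v(a) = C1 + sqrt(3)*k*sin(sqrt(3)*a)/3 + exp(-a)


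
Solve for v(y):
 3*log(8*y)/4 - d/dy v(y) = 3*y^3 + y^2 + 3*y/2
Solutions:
 v(y) = C1 - 3*y^4/4 - y^3/3 - 3*y^2/4 + 3*y*log(y)/4 - 3*y/4 + 9*y*log(2)/4


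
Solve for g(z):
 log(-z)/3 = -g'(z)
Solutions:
 g(z) = C1 - z*log(-z)/3 + z/3


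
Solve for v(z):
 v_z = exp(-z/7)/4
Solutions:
 v(z) = C1 - 7*exp(-z/7)/4


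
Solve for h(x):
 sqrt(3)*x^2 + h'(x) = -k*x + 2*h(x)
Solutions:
 h(x) = C1*exp(2*x) + k*x/2 + k/4 + sqrt(3)*x^2/2 + sqrt(3)*x/2 + sqrt(3)/4


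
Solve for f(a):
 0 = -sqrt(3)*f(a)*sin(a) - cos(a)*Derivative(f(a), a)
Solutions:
 f(a) = C1*cos(a)^(sqrt(3))


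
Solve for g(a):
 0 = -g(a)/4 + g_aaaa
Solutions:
 g(a) = C1*exp(-sqrt(2)*a/2) + C2*exp(sqrt(2)*a/2) + C3*sin(sqrt(2)*a/2) + C4*cos(sqrt(2)*a/2)


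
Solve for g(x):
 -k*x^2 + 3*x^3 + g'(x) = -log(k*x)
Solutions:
 g(x) = C1 + k*x^3/3 - 3*x^4/4 - x*log(k*x) + x
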